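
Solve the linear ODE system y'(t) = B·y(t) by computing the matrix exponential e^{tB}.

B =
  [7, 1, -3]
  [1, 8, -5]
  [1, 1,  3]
e^{tB} =
  [-t^2*exp(6*t)/2 + t*exp(6*t) + exp(6*t), t*exp(6*t), t^2*exp(6*t)/2 - 3*t*exp(6*t)]
  [-t^2*exp(6*t) + t*exp(6*t), 2*t*exp(6*t) + exp(6*t), t^2*exp(6*t) - 5*t*exp(6*t)]
  [-t^2*exp(6*t)/2 + t*exp(6*t), t*exp(6*t), t^2*exp(6*t)/2 - 3*t*exp(6*t) + exp(6*t)]

Strategy: write B = P · J · P⁻¹ where J is a Jordan canonical form, so e^{tB} = P · e^{tJ} · P⁻¹, and e^{tJ} can be computed block-by-block.

B has Jordan form
J =
  [6, 1, 0]
  [0, 6, 1]
  [0, 0, 6]
(up to reordering of blocks).

Per-block formulas:
  For a 3×3 Jordan block J_3(6): exp(t · J_3(6)) = e^(6t)·(I + t·N + (t^2/2)·N^2), where N is the 3×3 nilpotent shift.

After assembling e^{tJ} and conjugating by P, we get:

e^{tB} =
  [-t^2*exp(6*t)/2 + t*exp(6*t) + exp(6*t), t*exp(6*t), t^2*exp(6*t)/2 - 3*t*exp(6*t)]
  [-t^2*exp(6*t) + t*exp(6*t), 2*t*exp(6*t) + exp(6*t), t^2*exp(6*t) - 5*t*exp(6*t)]
  [-t^2*exp(6*t)/2 + t*exp(6*t), t*exp(6*t), t^2*exp(6*t)/2 - 3*t*exp(6*t) + exp(6*t)]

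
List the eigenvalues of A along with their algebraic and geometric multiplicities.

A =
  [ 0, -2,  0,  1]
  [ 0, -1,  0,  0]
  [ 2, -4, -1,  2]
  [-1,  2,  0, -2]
λ = -1: alg = 4, geom = 3

Step 1 — factor the characteristic polynomial to read off the algebraic multiplicities:
  χ_A(x) = (x + 1)^4

Step 2 — compute geometric multiplicities via the rank-nullity identity g(λ) = n − rank(A − λI):
  rank(A − (-1)·I) = 1, so dim ker(A − (-1)·I) = n − 1 = 3

Summary:
  λ = -1: algebraic multiplicity = 4, geometric multiplicity = 3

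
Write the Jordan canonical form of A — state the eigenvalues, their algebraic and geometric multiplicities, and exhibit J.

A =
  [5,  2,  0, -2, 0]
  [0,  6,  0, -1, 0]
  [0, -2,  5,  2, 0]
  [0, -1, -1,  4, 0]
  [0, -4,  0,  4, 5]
J_3(5) ⊕ J_1(5) ⊕ J_1(5)

The characteristic polynomial is
  det(x·I − A) = x^5 - 25*x^4 + 250*x^3 - 1250*x^2 + 3125*x - 3125 = (x - 5)^5

Eigenvalues and multiplicities (the geometric multiplicity of λ is n − rank(A − λI), which equals the number of Jordan blocks for λ):
  λ = 5: algebraic multiplicity = 5, geometric multiplicity = 3

Determining the block sizes for each eigenvalue:
  λ = 5: with am = 5 and gm = 3, the partition is not yet determined (e.g. several partitions of 5 into 3 parts exist). Let N = A − (5)·I. Computing rank(N^1) = 2, rank(N^2) = 1, rank(N^3) = 0; the number of blocks of size ≥ j is rank(N^{j−1}) − rank(N^j), giving [3, 1, 1]. So we have 1 block(s) of size 3, 2 block(s) of size 1 → block sizes [3, 1, 1]

Assembling the blocks gives a Jordan form
J =
  [5, 1, 0, 0, 0]
  [0, 5, 1, 0, 0]
  [0, 0, 5, 0, 0]
  [0, 0, 0, 5, 0]
  [0, 0, 0, 0, 5]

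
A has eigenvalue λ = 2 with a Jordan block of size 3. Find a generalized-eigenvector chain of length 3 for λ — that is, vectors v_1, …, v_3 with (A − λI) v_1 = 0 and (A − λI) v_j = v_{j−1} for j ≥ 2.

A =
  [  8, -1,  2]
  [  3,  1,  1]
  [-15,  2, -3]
A Jordan chain for λ = 2 of length 3:
v_1 = (3, 0, -9)ᵀ
v_2 = (6, 3, -15)ᵀ
v_3 = (1, 0, 0)ᵀ

Let N = A − (2)·I. We want v_3 with N^3 v_3 = 0 but N^2 v_3 ≠ 0; then v_{j-1} := N · v_j for j = 3, …, 2.

Pick v_3 = (1, 0, 0)ᵀ.
Then v_2 = N · v_3 = (6, 3, -15)ᵀ.
Then v_1 = N · v_2 = (3, 0, -9)ᵀ.

Sanity check: (A − (2)·I) v_1 = (0, 0, 0)ᵀ = 0. ✓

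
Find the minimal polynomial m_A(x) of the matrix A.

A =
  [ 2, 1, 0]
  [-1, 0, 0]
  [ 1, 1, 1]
x^2 - 2*x + 1

The characteristic polynomial is χ_A(x) = (x - 1)^3, so the eigenvalues are known. The minimal polynomial is
  m_A(x) = Π_λ (x − λ)^{k_λ}
where k_λ is the size of the *largest* Jordan block for λ (equivalently, the smallest k with (A − λI)^k v = 0 for every generalised eigenvector v of λ).

  λ = 1: largest Jordan block has size 2, contributing (x − 1)^2

So m_A(x) = (x - 1)^2 = x^2 - 2*x + 1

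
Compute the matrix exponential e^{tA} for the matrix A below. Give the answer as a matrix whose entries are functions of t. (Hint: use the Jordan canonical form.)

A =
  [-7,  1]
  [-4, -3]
e^{tA} =
  [-2*t*exp(-5*t) + exp(-5*t), t*exp(-5*t)]
  [-4*t*exp(-5*t), 2*t*exp(-5*t) + exp(-5*t)]

Strategy: write A = P · J · P⁻¹ where J is a Jordan canonical form, so e^{tA} = P · e^{tJ} · P⁻¹, and e^{tJ} can be computed block-by-block.

A has Jordan form
J =
  [-5,  1]
  [ 0, -5]
(up to reordering of blocks).

Per-block formulas:
  For a 2×2 Jordan block J_2(-5): exp(t · J_2(-5)) = e^(-5t)·(I + t·N), where N is the 2×2 nilpotent shift.

After assembling e^{tJ} and conjugating by P, we get:

e^{tA} =
  [-2*t*exp(-5*t) + exp(-5*t), t*exp(-5*t)]
  [-4*t*exp(-5*t), 2*t*exp(-5*t) + exp(-5*t)]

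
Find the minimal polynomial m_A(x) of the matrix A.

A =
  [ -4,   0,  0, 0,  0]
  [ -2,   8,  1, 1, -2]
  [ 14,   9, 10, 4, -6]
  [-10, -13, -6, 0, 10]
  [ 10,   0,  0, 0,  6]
x^4 - 14*x^3 + 36*x^2 + 216*x - 864

The characteristic polynomial is χ_A(x) = (x - 6)^4*(x + 4), so the eigenvalues are known. The minimal polynomial is
  m_A(x) = Π_λ (x − λ)^{k_λ}
where k_λ is the size of the *largest* Jordan block for λ (equivalently, the smallest k with (A − λI)^k v = 0 for every generalised eigenvector v of λ).

  λ = -4: largest Jordan block has size 1, contributing (x + 4)
  λ = 6: largest Jordan block has size 3, contributing (x − 6)^3

So m_A(x) = (x - 6)^3*(x + 4) = x^4 - 14*x^3 + 36*x^2 + 216*x - 864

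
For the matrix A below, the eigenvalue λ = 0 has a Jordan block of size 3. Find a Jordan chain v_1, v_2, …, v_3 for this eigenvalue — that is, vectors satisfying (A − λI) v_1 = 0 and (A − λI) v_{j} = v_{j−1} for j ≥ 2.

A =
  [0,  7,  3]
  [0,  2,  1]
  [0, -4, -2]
A Jordan chain for λ = 0 of length 3:
v_1 = (2, 0, 0)ᵀ
v_2 = (7, 2, -4)ᵀ
v_3 = (0, 1, 0)ᵀ

Let N = A − (0)·I. We want v_3 with N^3 v_3 = 0 but N^2 v_3 ≠ 0; then v_{j-1} := N · v_j for j = 3, …, 2.

Pick v_3 = (0, 1, 0)ᵀ.
Then v_2 = N · v_3 = (7, 2, -4)ᵀ.
Then v_1 = N · v_2 = (2, 0, 0)ᵀ.

Sanity check: (A − (0)·I) v_1 = (0, 0, 0)ᵀ = 0. ✓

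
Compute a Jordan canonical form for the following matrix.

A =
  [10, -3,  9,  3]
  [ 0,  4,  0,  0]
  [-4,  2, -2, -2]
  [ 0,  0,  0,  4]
J_2(4) ⊕ J_1(4) ⊕ J_1(4)

The characteristic polynomial is
  det(x·I − A) = x^4 - 16*x^3 + 96*x^2 - 256*x + 256 = (x - 4)^4

Eigenvalues and multiplicities (the geometric multiplicity of λ is n − rank(A − λI), which equals the number of Jordan blocks for λ):
  λ = 4: algebraic multiplicity = 4, geometric multiplicity = 3

Determining the block sizes for each eigenvalue:
  λ = 4: 3 blocks summing to 4 forces exactly one block of size 2 and the rest size 1 → block sizes [2, 1, 1]

Assembling the blocks gives a Jordan form
J =
  [4, 1, 0, 0]
  [0, 4, 0, 0]
  [0, 0, 4, 0]
  [0, 0, 0, 4]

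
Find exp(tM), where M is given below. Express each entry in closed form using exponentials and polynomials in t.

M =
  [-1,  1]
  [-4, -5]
e^{tM} =
  [2*t*exp(-3*t) + exp(-3*t), t*exp(-3*t)]
  [-4*t*exp(-3*t), -2*t*exp(-3*t) + exp(-3*t)]

Strategy: write M = P · J · P⁻¹ where J is a Jordan canonical form, so e^{tM} = P · e^{tJ} · P⁻¹, and e^{tJ} can be computed block-by-block.

M has Jordan form
J =
  [-3,  1]
  [ 0, -3]
(up to reordering of blocks).

Per-block formulas:
  For a 2×2 Jordan block J_2(-3): exp(t · J_2(-3)) = e^(-3t)·(I + t·N), where N is the 2×2 nilpotent shift.

After assembling e^{tJ} and conjugating by P, we get:

e^{tM} =
  [2*t*exp(-3*t) + exp(-3*t), t*exp(-3*t)]
  [-4*t*exp(-3*t), -2*t*exp(-3*t) + exp(-3*t)]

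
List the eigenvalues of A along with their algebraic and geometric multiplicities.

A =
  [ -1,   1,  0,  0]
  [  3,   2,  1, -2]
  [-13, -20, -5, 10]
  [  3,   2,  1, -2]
λ = -2: alg = 3, geom = 1; λ = 0: alg = 1, geom = 1

Step 1 — factor the characteristic polynomial to read off the algebraic multiplicities:
  χ_A(x) = x*(x + 2)^3

Step 2 — compute geometric multiplicities via the rank-nullity identity g(λ) = n − rank(A − λI):
  rank(A − (-2)·I) = 3, so dim ker(A − (-2)·I) = n − 3 = 1
  rank(A − (0)·I) = 3, so dim ker(A − (0)·I) = n − 3 = 1

Summary:
  λ = -2: algebraic multiplicity = 3, geometric multiplicity = 1
  λ = 0: algebraic multiplicity = 1, geometric multiplicity = 1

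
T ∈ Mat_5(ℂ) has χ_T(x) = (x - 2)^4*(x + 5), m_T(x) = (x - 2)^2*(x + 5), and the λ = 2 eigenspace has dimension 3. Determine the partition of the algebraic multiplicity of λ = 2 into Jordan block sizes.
Block sizes for λ = 2: [2, 1, 1]

Step 1 — from the characteristic polynomial, algebraic multiplicity of λ = 2 is 4. From dim ker(T − (2)·I) = 3, there are exactly 3 Jordan blocks for λ = 2.
Step 2 — from the minimal polynomial, the factor (x − 2)^2 tells us the largest block for λ = 2 has size 2.
Step 3 — with total size 4, 3 blocks, and largest block 2, the block sizes (in nonincreasing order) are [2, 1, 1].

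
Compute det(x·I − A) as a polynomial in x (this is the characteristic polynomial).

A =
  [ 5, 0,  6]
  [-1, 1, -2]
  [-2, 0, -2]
x^3 - 4*x^2 + 5*x - 2

Expanding det(x·I − A) (e.g. by cofactor expansion or by noting that A is similar to its Jordan form J, which has the same characteristic polynomial as A) gives
  χ_A(x) = x^3 - 4*x^2 + 5*x - 2
which factors as (x - 2)*(x - 1)^2. The eigenvalues (with algebraic multiplicities) are λ = 1 with multiplicity 2, λ = 2 with multiplicity 1.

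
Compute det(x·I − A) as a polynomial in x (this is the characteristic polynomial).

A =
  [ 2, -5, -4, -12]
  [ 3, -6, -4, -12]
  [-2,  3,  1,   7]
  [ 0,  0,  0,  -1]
x^4 + 4*x^3 + 6*x^2 + 4*x + 1

Expanding det(x·I − A) (e.g. by cofactor expansion or by noting that A is similar to its Jordan form J, which has the same characteristic polynomial as A) gives
  χ_A(x) = x^4 + 4*x^3 + 6*x^2 + 4*x + 1
which factors as (x + 1)^4. The eigenvalues (with algebraic multiplicities) are λ = -1 with multiplicity 4.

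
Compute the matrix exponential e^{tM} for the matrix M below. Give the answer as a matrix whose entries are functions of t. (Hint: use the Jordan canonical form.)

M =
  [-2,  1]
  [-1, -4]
e^{tM} =
  [t*exp(-3*t) + exp(-3*t), t*exp(-3*t)]
  [-t*exp(-3*t), -t*exp(-3*t) + exp(-3*t)]

Strategy: write M = P · J · P⁻¹ where J is a Jordan canonical form, so e^{tM} = P · e^{tJ} · P⁻¹, and e^{tJ} can be computed block-by-block.

M has Jordan form
J =
  [-3,  1]
  [ 0, -3]
(up to reordering of blocks).

Per-block formulas:
  For a 2×2 Jordan block J_2(-3): exp(t · J_2(-3)) = e^(-3t)·(I + t·N), where N is the 2×2 nilpotent shift.

After assembling e^{tJ} and conjugating by P, we get:

e^{tM} =
  [t*exp(-3*t) + exp(-3*t), t*exp(-3*t)]
  [-t*exp(-3*t), -t*exp(-3*t) + exp(-3*t)]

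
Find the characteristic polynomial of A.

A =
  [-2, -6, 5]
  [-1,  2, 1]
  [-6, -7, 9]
x^3 - 9*x^2 + 27*x - 27

Expanding det(x·I − A) (e.g. by cofactor expansion or by noting that A is similar to its Jordan form J, which has the same characteristic polynomial as A) gives
  χ_A(x) = x^3 - 9*x^2 + 27*x - 27
which factors as (x - 3)^3. The eigenvalues (with algebraic multiplicities) are λ = 3 with multiplicity 3.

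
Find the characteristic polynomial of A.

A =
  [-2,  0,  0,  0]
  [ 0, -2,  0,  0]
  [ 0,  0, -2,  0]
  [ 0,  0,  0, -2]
x^4 + 8*x^3 + 24*x^2 + 32*x + 16

Expanding det(x·I − A) (e.g. by cofactor expansion or by noting that A is similar to its Jordan form J, which has the same characteristic polynomial as A) gives
  χ_A(x) = x^4 + 8*x^3 + 24*x^2 + 32*x + 16
which factors as (x + 2)^4. The eigenvalues (with algebraic multiplicities) are λ = -2 with multiplicity 4.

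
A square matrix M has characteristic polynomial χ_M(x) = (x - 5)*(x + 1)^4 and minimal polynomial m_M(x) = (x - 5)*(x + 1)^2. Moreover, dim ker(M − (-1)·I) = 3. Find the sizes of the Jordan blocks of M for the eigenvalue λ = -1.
Block sizes for λ = -1: [2, 1, 1]

Step 1 — from the characteristic polynomial, algebraic multiplicity of λ = -1 is 4. From dim ker(M − (-1)·I) = 3, there are exactly 3 Jordan blocks for λ = -1.
Step 2 — from the minimal polynomial, the factor (x + 1)^2 tells us the largest block for λ = -1 has size 2.
Step 3 — with total size 4, 3 blocks, and largest block 2, the block sizes (in nonincreasing order) are [2, 1, 1].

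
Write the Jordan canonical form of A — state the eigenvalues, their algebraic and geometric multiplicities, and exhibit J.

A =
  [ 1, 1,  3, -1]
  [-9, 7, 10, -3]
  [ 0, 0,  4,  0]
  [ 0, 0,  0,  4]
J_3(4) ⊕ J_1(4)

The characteristic polynomial is
  det(x·I − A) = x^4 - 16*x^3 + 96*x^2 - 256*x + 256 = (x - 4)^4

Eigenvalues and multiplicities (the geometric multiplicity of λ is n − rank(A − λI), which equals the number of Jordan blocks for λ):
  λ = 4: algebraic multiplicity = 4, geometric multiplicity = 2

Determining the block sizes for each eigenvalue:
  λ = 4: with am = 4 and gm = 2, the partition is not yet determined (e.g. several partitions of 4 into 2 parts exist). Let N = A − (4)·I. Computing rank(N^1) = 2, rank(N^2) = 1, rank(N^3) = 0; the number of blocks of size ≥ j is rank(N^{j−1}) − rank(N^j), giving [2, 1, 1]. So we have 1 block(s) of size 3, 1 block(s) of size 1 → block sizes [3, 1]

Assembling the blocks gives a Jordan form
J =
  [4, 1, 0, 0]
  [0, 4, 1, 0]
  [0, 0, 4, 0]
  [0, 0, 0, 4]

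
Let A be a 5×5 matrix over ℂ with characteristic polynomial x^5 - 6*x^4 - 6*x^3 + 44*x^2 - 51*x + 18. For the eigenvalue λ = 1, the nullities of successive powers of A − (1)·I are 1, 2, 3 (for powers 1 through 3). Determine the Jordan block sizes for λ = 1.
Block sizes for λ = 1: [3]

From the dimensions of kernels of powers, the number of Jordan blocks of size at least j is d_j − d_{j−1} where d_j = dim ker(N^j) (with d_0 = 0). Computing the differences gives [1, 1, 1].
The number of blocks of size exactly k is (#blocks of size ≥ k) − (#blocks of size ≥ k + 1), so the partition is: 1 block(s) of size 3.
In nonincreasing order the block sizes are [3].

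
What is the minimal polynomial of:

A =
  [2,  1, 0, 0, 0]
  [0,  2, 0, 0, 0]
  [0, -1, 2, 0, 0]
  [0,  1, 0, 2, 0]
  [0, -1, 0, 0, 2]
x^2 - 4*x + 4

The characteristic polynomial is χ_A(x) = (x - 2)^5, so the eigenvalues are known. The minimal polynomial is
  m_A(x) = Π_λ (x − λ)^{k_λ}
where k_λ is the size of the *largest* Jordan block for λ (equivalently, the smallest k with (A − λI)^k v = 0 for every generalised eigenvector v of λ).

  λ = 2: largest Jordan block has size 2, contributing (x − 2)^2

So m_A(x) = (x - 2)^2 = x^2 - 4*x + 4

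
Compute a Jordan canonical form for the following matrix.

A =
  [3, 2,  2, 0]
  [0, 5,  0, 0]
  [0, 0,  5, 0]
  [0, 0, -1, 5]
J_1(3) ⊕ J_2(5) ⊕ J_1(5)

The characteristic polynomial is
  det(x·I − A) = x^4 - 18*x^3 + 120*x^2 - 350*x + 375 = (x - 5)^3*(x - 3)

Eigenvalues and multiplicities (the geometric multiplicity of λ is n − rank(A − λI), which equals the number of Jordan blocks for λ):
  λ = 3: algebraic multiplicity = 1, geometric multiplicity = 1
  λ = 5: algebraic multiplicity = 3, geometric multiplicity = 2

Determining the block sizes for each eigenvalue:
  λ = 3: one block (gm = 1), so the single block has size am = 1 → block sizes [1]
  λ = 5: 2 blocks summing to 3 forces exactly one block of size 2 and the rest size 1 → block sizes [2, 1]

Assembling the blocks gives a Jordan form
J =
  [3, 0, 0, 0]
  [0, 5, 1, 0]
  [0, 0, 5, 0]
  [0, 0, 0, 5]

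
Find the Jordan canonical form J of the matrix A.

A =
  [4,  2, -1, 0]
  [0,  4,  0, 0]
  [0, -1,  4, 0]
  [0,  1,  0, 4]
J_3(4) ⊕ J_1(4)

The characteristic polynomial is
  det(x·I − A) = x^4 - 16*x^3 + 96*x^2 - 256*x + 256 = (x - 4)^4

Eigenvalues and multiplicities (the geometric multiplicity of λ is n − rank(A − λI), which equals the number of Jordan blocks for λ):
  λ = 4: algebraic multiplicity = 4, geometric multiplicity = 2

Determining the block sizes for each eigenvalue:
  λ = 4: with am = 4 and gm = 2, the partition is not yet determined (e.g. several partitions of 4 into 2 parts exist). Let N = A − (4)·I. Computing rank(N^1) = 2, rank(N^2) = 1, rank(N^3) = 0; the number of blocks of size ≥ j is rank(N^{j−1}) − rank(N^j), giving [2, 1, 1]. So we have 1 block(s) of size 3, 1 block(s) of size 1 → block sizes [3, 1]

Assembling the blocks gives a Jordan form
J =
  [4, 1, 0, 0]
  [0, 4, 1, 0]
  [0, 0, 4, 0]
  [0, 0, 0, 4]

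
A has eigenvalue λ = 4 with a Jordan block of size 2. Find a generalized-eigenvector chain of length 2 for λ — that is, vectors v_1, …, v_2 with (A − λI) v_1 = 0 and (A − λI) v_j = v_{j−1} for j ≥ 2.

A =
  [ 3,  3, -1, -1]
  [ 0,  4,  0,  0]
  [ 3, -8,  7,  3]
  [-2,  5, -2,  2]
A Jordan chain for λ = 4 of length 2:
v_1 = (-1, 0, 3, -2)ᵀ
v_2 = (1, 0, 0, 0)ᵀ

Let N = A − (4)·I. We want v_2 with N^2 v_2 = 0 but N^1 v_2 ≠ 0; then v_{j-1} := N · v_j for j = 2, …, 2.

Pick v_2 = (1, 0, 0, 0)ᵀ.
Then v_1 = N · v_2 = (-1, 0, 3, -2)ᵀ.

Sanity check: (A − (4)·I) v_1 = (0, 0, 0, 0)ᵀ = 0. ✓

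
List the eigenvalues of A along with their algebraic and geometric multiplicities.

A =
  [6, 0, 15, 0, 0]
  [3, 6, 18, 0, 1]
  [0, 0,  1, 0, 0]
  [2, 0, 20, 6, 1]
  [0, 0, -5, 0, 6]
λ = 1: alg = 1, geom = 1; λ = 6: alg = 4, geom = 2

Step 1 — factor the characteristic polynomial to read off the algebraic multiplicities:
  χ_A(x) = (x - 6)^4*(x - 1)

Step 2 — compute geometric multiplicities via the rank-nullity identity g(λ) = n − rank(A − λI):
  rank(A − (1)·I) = 4, so dim ker(A − (1)·I) = n − 4 = 1
  rank(A − (6)·I) = 3, so dim ker(A − (6)·I) = n − 3 = 2

Summary:
  λ = 1: algebraic multiplicity = 1, geometric multiplicity = 1
  λ = 6: algebraic multiplicity = 4, geometric multiplicity = 2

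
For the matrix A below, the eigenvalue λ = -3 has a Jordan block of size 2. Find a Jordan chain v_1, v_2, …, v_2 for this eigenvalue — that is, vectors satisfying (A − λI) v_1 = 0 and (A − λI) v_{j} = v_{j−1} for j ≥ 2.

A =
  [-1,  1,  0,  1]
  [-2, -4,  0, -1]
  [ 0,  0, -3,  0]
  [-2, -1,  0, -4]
A Jordan chain for λ = -3 of length 2:
v_1 = (2, -2, 0, -2)ᵀ
v_2 = (1, 0, 0, 0)ᵀ

Let N = A − (-3)·I. We want v_2 with N^2 v_2 = 0 but N^1 v_2 ≠ 0; then v_{j-1} := N · v_j for j = 2, …, 2.

Pick v_2 = (1, 0, 0, 0)ᵀ.
Then v_1 = N · v_2 = (2, -2, 0, -2)ᵀ.

Sanity check: (A − (-3)·I) v_1 = (0, 0, 0, 0)ᵀ = 0. ✓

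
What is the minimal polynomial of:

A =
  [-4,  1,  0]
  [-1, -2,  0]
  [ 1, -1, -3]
x^2 + 6*x + 9

The characteristic polynomial is χ_A(x) = (x + 3)^3, so the eigenvalues are known. The minimal polynomial is
  m_A(x) = Π_λ (x − λ)^{k_λ}
where k_λ is the size of the *largest* Jordan block for λ (equivalently, the smallest k with (A − λI)^k v = 0 for every generalised eigenvector v of λ).

  λ = -3: largest Jordan block has size 2, contributing (x + 3)^2

So m_A(x) = (x + 3)^2 = x^2 + 6*x + 9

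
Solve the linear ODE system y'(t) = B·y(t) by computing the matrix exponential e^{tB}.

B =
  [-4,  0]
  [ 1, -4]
e^{tB} =
  [exp(-4*t), 0]
  [t*exp(-4*t), exp(-4*t)]

Strategy: write B = P · J · P⁻¹ where J is a Jordan canonical form, so e^{tB} = P · e^{tJ} · P⁻¹, and e^{tJ} can be computed block-by-block.

B has Jordan form
J =
  [-4,  1]
  [ 0, -4]
(up to reordering of blocks).

Per-block formulas:
  For a 2×2 Jordan block J_2(-4): exp(t · J_2(-4)) = e^(-4t)·(I + t·N), where N is the 2×2 nilpotent shift.

After assembling e^{tJ} and conjugating by P, we get:

e^{tB} =
  [exp(-4*t), 0]
  [t*exp(-4*t), exp(-4*t)]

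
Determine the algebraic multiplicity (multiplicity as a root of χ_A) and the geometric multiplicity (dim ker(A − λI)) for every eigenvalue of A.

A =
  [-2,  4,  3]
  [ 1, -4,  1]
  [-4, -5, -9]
λ = -5: alg = 3, geom = 1

Step 1 — factor the characteristic polynomial to read off the algebraic multiplicities:
  χ_A(x) = (x + 5)^3

Step 2 — compute geometric multiplicities via the rank-nullity identity g(λ) = n − rank(A − λI):
  rank(A − (-5)·I) = 2, so dim ker(A − (-5)·I) = n − 2 = 1

Summary:
  λ = -5: algebraic multiplicity = 3, geometric multiplicity = 1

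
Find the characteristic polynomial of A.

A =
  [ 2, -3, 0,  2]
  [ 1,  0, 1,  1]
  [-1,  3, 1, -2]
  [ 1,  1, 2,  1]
x^4 - 4*x^3 + 6*x^2 - 4*x + 1

Expanding det(x·I − A) (e.g. by cofactor expansion or by noting that A is similar to its Jordan form J, which has the same characteristic polynomial as A) gives
  χ_A(x) = x^4 - 4*x^3 + 6*x^2 - 4*x + 1
which factors as (x - 1)^4. The eigenvalues (with algebraic multiplicities) are λ = 1 with multiplicity 4.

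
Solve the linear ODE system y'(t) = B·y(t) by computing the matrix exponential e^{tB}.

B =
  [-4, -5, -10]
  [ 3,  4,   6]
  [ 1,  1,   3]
e^{tB} =
  [-5*t*exp(t) + exp(t), -5*t*exp(t), -10*t*exp(t)]
  [3*t*exp(t), 3*t*exp(t) + exp(t), 6*t*exp(t)]
  [t*exp(t), t*exp(t), 2*t*exp(t) + exp(t)]

Strategy: write B = P · J · P⁻¹ where J is a Jordan canonical form, so e^{tB} = P · e^{tJ} · P⁻¹, and e^{tJ} can be computed block-by-block.

B has Jordan form
J =
  [1, 1, 0]
  [0, 1, 0]
  [0, 0, 1]
(up to reordering of blocks).

Per-block formulas:
  For a 2×2 Jordan block J_2(1): exp(t · J_2(1)) = e^(1t)·(I + t·N), where N is the 2×2 nilpotent shift.
  For a 1×1 block at λ = 1: exp(t · [1]) = [e^(1t)].

After assembling e^{tJ} and conjugating by P, we get:

e^{tB} =
  [-5*t*exp(t) + exp(t), -5*t*exp(t), -10*t*exp(t)]
  [3*t*exp(t), 3*t*exp(t) + exp(t), 6*t*exp(t)]
  [t*exp(t), t*exp(t), 2*t*exp(t) + exp(t)]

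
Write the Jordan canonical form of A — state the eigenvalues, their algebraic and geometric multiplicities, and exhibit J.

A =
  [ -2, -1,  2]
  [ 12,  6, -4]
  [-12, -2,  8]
J_2(4) ⊕ J_1(4)

The characteristic polynomial is
  det(x·I − A) = x^3 - 12*x^2 + 48*x - 64 = (x - 4)^3

Eigenvalues and multiplicities (the geometric multiplicity of λ is n − rank(A − λI), which equals the number of Jordan blocks for λ):
  λ = 4: algebraic multiplicity = 3, geometric multiplicity = 2

Determining the block sizes for each eigenvalue:
  λ = 4: 2 blocks summing to 3 forces exactly one block of size 2 and the rest size 1 → block sizes [2, 1]

Assembling the blocks gives a Jordan form
J =
  [4, 1, 0]
  [0, 4, 0]
  [0, 0, 4]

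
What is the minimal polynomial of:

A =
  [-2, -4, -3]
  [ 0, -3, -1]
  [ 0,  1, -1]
x^3 + 6*x^2 + 12*x + 8

The characteristic polynomial is χ_A(x) = (x + 2)^3, so the eigenvalues are known. The minimal polynomial is
  m_A(x) = Π_λ (x − λ)^{k_λ}
where k_λ is the size of the *largest* Jordan block for λ (equivalently, the smallest k with (A − λI)^k v = 0 for every generalised eigenvector v of λ).

  λ = -2: largest Jordan block has size 3, contributing (x + 2)^3

So m_A(x) = (x + 2)^3 = x^3 + 6*x^2 + 12*x + 8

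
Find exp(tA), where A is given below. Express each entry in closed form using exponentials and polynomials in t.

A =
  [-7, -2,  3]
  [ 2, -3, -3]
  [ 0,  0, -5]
e^{tA} =
  [-2*t*exp(-5*t) + exp(-5*t), -2*t*exp(-5*t), 3*t*exp(-5*t)]
  [2*t*exp(-5*t), 2*t*exp(-5*t) + exp(-5*t), -3*t*exp(-5*t)]
  [0, 0, exp(-5*t)]

Strategy: write A = P · J · P⁻¹ where J is a Jordan canonical form, so e^{tA} = P · e^{tJ} · P⁻¹, and e^{tJ} can be computed block-by-block.

A has Jordan form
J =
  [-5,  1,  0]
  [ 0, -5,  0]
  [ 0,  0, -5]
(up to reordering of blocks).

Per-block formulas:
  For a 2×2 Jordan block J_2(-5): exp(t · J_2(-5)) = e^(-5t)·(I + t·N), where N is the 2×2 nilpotent shift.
  For a 1×1 block at λ = -5: exp(t · [-5]) = [e^(-5t)].

After assembling e^{tJ} and conjugating by P, we get:

e^{tA} =
  [-2*t*exp(-5*t) + exp(-5*t), -2*t*exp(-5*t), 3*t*exp(-5*t)]
  [2*t*exp(-5*t), 2*t*exp(-5*t) + exp(-5*t), -3*t*exp(-5*t)]
  [0, 0, exp(-5*t)]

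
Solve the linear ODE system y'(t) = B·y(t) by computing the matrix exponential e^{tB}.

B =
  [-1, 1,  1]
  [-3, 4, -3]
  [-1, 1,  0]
e^{tB} =
  [-2*t*exp(t) + exp(t), t^2*exp(t) + t*exp(t), -3*t^2*exp(t) + t*exp(t)]
  [-3*t*exp(t), 3*t^2*exp(t)/2 + 3*t*exp(t) + exp(t), -9*t^2*exp(t)/2 - 3*t*exp(t)]
  [-t*exp(t), t^2*exp(t)/2 + t*exp(t), -3*t^2*exp(t)/2 - t*exp(t) + exp(t)]

Strategy: write B = P · J · P⁻¹ where J is a Jordan canonical form, so e^{tB} = P · e^{tJ} · P⁻¹, and e^{tJ} can be computed block-by-block.

B has Jordan form
J =
  [1, 1, 0]
  [0, 1, 1]
  [0, 0, 1]
(up to reordering of blocks).

Per-block formulas:
  For a 3×3 Jordan block J_3(1): exp(t · J_3(1)) = e^(1t)·(I + t·N + (t^2/2)·N^2), where N is the 3×3 nilpotent shift.

After assembling e^{tJ} and conjugating by P, we get:

e^{tB} =
  [-2*t*exp(t) + exp(t), t^2*exp(t) + t*exp(t), -3*t^2*exp(t) + t*exp(t)]
  [-3*t*exp(t), 3*t^2*exp(t)/2 + 3*t*exp(t) + exp(t), -9*t^2*exp(t)/2 - 3*t*exp(t)]
  [-t*exp(t), t^2*exp(t)/2 + t*exp(t), -3*t^2*exp(t)/2 - t*exp(t) + exp(t)]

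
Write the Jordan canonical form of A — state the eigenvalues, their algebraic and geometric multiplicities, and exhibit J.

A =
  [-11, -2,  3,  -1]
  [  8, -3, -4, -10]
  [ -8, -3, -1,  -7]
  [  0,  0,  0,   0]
J_3(-5) ⊕ J_1(0)

The characteristic polynomial is
  det(x·I − A) = x^4 + 15*x^3 + 75*x^2 + 125*x = x*(x + 5)^3

Eigenvalues and multiplicities (the geometric multiplicity of λ is n − rank(A − λI), which equals the number of Jordan blocks for λ):
  λ = -5: algebraic multiplicity = 3, geometric multiplicity = 1
  λ = 0: algebraic multiplicity = 1, geometric multiplicity = 1

Determining the block sizes for each eigenvalue:
  λ = -5: one block (gm = 1), so the single block has size am = 3 → block sizes [3]
  λ = 0: one block (gm = 1), so the single block has size am = 1 → block sizes [1]

Assembling the blocks gives a Jordan form
J =
  [-5,  1,  0, 0]
  [ 0, -5,  1, 0]
  [ 0,  0, -5, 0]
  [ 0,  0,  0, 0]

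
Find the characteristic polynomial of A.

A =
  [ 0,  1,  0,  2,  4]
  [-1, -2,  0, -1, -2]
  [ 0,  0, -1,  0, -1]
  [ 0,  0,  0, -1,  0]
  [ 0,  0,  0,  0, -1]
x^5 + 5*x^4 + 10*x^3 + 10*x^2 + 5*x + 1

Expanding det(x·I − A) (e.g. by cofactor expansion or by noting that A is similar to its Jordan form J, which has the same characteristic polynomial as A) gives
  χ_A(x) = x^5 + 5*x^4 + 10*x^3 + 10*x^2 + 5*x + 1
which factors as (x + 1)^5. The eigenvalues (with algebraic multiplicities) are λ = -1 with multiplicity 5.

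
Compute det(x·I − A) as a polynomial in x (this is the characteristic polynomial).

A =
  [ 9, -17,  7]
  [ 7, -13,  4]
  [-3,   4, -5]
x^3 + 9*x^2 + 27*x + 27

Expanding det(x·I − A) (e.g. by cofactor expansion or by noting that A is similar to its Jordan form J, which has the same characteristic polynomial as A) gives
  χ_A(x) = x^3 + 9*x^2 + 27*x + 27
which factors as (x + 3)^3. The eigenvalues (with algebraic multiplicities) are λ = -3 with multiplicity 3.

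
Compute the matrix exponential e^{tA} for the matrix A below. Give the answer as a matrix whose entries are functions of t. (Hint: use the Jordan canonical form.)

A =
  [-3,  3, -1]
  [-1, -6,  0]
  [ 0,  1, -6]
e^{tA} =
  [t^2*exp(-5*t)/2 + 2*t*exp(-5*t) + exp(-5*t), t^2*exp(-5*t) + 3*t*exp(-5*t), -t^2*exp(-5*t)/2 - t*exp(-5*t)]
  [-t^2*exp(-5*t)/2 - t*exp(-5*t), -t^2*exp(-5*t) - t*exp(-5*t) + exp(-5*t), t^2*exp(-5*t)/2]
  [-t^2*exp(-5*t)/2, -t^2*exp(-5*t) + t*exp(-5*t), t^2*exp(-5*t)/2 - t*exp(-5*t) + exp(-5*t)]

Strategy: write A = P · J · P⁻¹ where J is a Jordan canonical form, so e^{tA} = P · e^{tJ} · P⁻¹, and e^{tJ} can be computed block-by-block.

A has Jordan form
J =
  [-5,  1,  0]
  [ 0, -5,  1]
  [ 0,  0, -5]
(up to reordering of blocks).

Per-block formulas:
  For a 3×3 Jordan block J_3(-5): exp(t · J_3(-5)) = e^(-5t)·(I + t·N + (t^2/2)·N^2), where N is the 3×3 nilpotent shift.

After assembling e^{tJ} and conjugating by P, we get:

e^{tA} =
  [t^2*exp(-5*t)/2 + 2*t*exp(-5*t) + exp(-5*t), t^2*exp(-5*t) + 3*t*exp(-5*t), -t^2*exp(-5*t)/2 - t*exp(-5*t)]
  [-t^2*exp(-5*t)/2 - t*exp(-5*t), -t^2*exp(-5*t) - t*exp(-5*t) + exp(-5*t), t^2*exp(-5*t)/2]
  [-t^2*exp(-5*t)/2, -t^2*exp(-5*t) + t*exp(-5*t), t^2*exp(-5*t)/2 - t*exp(-5*t) + exp(-5*t)]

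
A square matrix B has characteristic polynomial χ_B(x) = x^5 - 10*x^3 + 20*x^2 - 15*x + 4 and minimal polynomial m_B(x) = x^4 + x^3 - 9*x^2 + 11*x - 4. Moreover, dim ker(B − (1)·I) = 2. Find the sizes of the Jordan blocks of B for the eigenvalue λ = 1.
Block sizes for λ = 1: [3, 1]

Step 1 — from the characteristic polynomial, algebraic multiplicity of λ = 1 is 4. From dim ker(B − (1)·I) = 2, there are exactly 2 Jordan blocks for λ = 1.
Step 2 — from the minimal polynomial, the factor (x − 1)^3 tells us the largest block for λ = 1 has size 3.
Step 3 — with total size 4, 2 blocks, and largest block 3, the block sizes (in nonincreasing order) are [3, 1].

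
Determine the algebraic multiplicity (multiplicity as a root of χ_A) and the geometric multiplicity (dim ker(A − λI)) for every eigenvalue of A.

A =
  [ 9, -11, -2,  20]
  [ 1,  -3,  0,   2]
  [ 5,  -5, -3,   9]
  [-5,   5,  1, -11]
λ = -2: alg = 4, geom = 2

Step 1 — factor the characteristic polynomial to read off the algebraic multiplicities:
  χ_A(x) = (x + 2)^4

Step 2 — compute geometric multiplicities via the rank-nullity identity g(λ) = n − rank(A − λI):
  rank(A − (-2)·I) = 2, so dim ker(A − (-2)·I) = n − 2 = 2

Summary:
  λ = -2: algebraic multiplicity = 4, geometric multiplicity = 2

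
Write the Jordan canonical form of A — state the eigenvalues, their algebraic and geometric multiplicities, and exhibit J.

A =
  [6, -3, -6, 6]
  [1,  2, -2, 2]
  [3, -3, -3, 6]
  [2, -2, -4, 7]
J_2(3) ⊕ J_1(3) ⊕ J_1(3)

The characteristic polynomial is
  det(x·I − A) = x^4 - 12*x^3 + 54*x^2 - 108*x + 81 = (x - 3)^4

Eigenvalues and multiplicities (the geometric multiplicity of λ is n − rank(A − λI), which equals the number of Jordan blocks for λ):
  λ = 3: algebraic multiplicity = 4, geometric multiplicity = 3

Determining the block sizes for each eigenvalue:
  λ = 3: 3 blocks summing to 4 forces exactly one block of size 2 and the rest size 1 → block sizes [2, 1, 1]

Assembling the blocks gives a Jordan form
J =
  [3, 1, 0, 0]
  [0, 3, 0, 0]
  [0, 0, 3, 0]
  [0, 0, 0, 3]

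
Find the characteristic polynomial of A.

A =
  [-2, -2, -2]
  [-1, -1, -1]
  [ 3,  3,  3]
x^3

Expanding det(x·I − A) (e.g. by cofactor expansion or by noting that A is similar to its Jordan form J, which has the same characteristic polynomial as A) gives
  χ_A(x) = x^3
which factors as x^3. The eigenvalues (with algebraic multiplicities) are λ = 0 with multiplicity 3.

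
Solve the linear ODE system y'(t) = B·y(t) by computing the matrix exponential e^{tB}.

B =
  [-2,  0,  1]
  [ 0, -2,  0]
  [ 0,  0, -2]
e^{tB} =
  [exp(-2*t), 0, t*exp(-2*t)]
  [0, exp(-2*t), 0]
  [0, 0, exp(-2*t)]

Strategy: write B = P · J · P⁻¹ where J is a Jordan canonical form, so e^{tB} = P · e^{tJ} · P⁻¹, and e^{tJ} can be computed block-by-block.

B has Jordan form
J =
  [-2,  1,  0]
  [ 0, -2,  0]
  [ 0,  0, -2]
(up to reordering of blocks).

Per-block formulas:
  For a 1×1 block at λ = -2: exp(t · [-2]) = [e^(-2t)].
  For a 2×2 Jordan block J_2(-2): exp(t · J_2(-2)) = e^(-2t)·(I + t·N), where N is the 2×2 nilpotent shift.

After assembling e^{tJ} and conjugating by P, we get:

e^{tB} =
  [exp(-2*t), 0, t*exp(-2*t)]
  [0, exp(-2*t), 0]
  [0, 0, exp(-2*t)]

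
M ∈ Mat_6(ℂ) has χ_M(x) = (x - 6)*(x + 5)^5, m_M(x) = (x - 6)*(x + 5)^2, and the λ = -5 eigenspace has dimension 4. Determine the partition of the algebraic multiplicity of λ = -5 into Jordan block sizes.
Block sizes for λ = -5: [2, 1, 1, 1]

Step 1 — from the characteristic polynomial, algebraic multiplicity of λ = -5 is 5. From dim ker(M − (-5)·I) = 4, there are exactly 4 Jordan blocks for λ = -5.
Step 2 — from the minimal polynomial, the factor (x + 5)^2 tells us the largest block for λ = -5 has size 2.
Step 3 — with total size 5, 4 blocks, and largest block 2, the block sizes (in nonincreasing order) are [2, 1, 1, 1].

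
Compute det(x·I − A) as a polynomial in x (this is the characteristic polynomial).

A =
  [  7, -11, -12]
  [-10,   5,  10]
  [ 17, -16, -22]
x^3 + 10*x^2 + 25*x

Expanding det(x·I − A) (e.g. by cofactor expansion or by noting that A is similar to its Jordan form J, which has the same characteristic polynomial as A) gives
  χ_A(x) = x^3 + 10*x^2 + 25*x
which factors as x*(x + 5)^2. The eigenvalues (with algebraic multiplicities) are λ = -5 with multiplicity 2, λ = 0 with multiplicity 1.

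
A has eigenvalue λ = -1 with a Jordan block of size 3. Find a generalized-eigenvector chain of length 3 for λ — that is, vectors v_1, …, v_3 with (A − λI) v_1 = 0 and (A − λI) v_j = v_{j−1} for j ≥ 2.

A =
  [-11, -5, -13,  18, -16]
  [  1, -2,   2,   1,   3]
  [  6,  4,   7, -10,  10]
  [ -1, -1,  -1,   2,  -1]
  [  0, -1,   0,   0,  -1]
A Jordan chain for λ = -1 of length 3:
v_1 = (-1, 0, 2, 0, -1)ᵀ
v_2 = (-10, 1, 6, -1, 0)ᵀ
v_3 = (1, 0, 0, 0, 0)ᵀ

Let N = A − (-1)·I. We want v_3 with N^3 v_3 = 0 but N^2 v_3 ≠ 0; then v_{j-1} := N · v_j for j = 3, …, 2.

Pick v_3 = (1, 0, 0, 0, 0)ᵀ.
Then v_2 = N · v_3 = (-10, 1, 6, -1, 0)ᵀ.
Then v_1 = N · v_2 = (-1, 0, 2, 0, -1)ᵀ.

Sanity check: (A − (-1)·I) v_1 = (0, 0, 0, 0, 0)ᵀ = 0. ✓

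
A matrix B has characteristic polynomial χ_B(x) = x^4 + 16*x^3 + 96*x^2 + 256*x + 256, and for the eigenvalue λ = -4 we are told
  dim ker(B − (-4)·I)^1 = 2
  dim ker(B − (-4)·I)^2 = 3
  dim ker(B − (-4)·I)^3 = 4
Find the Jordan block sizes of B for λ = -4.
Block sizes for λ = -4: [3, 1]

From the dimensions of kernels of powers, the number of Jordan blocks of size at least j is d_j − d_{j−1} where d_j = dim ker(N^j) (with d_0 = 0). Computing the differences gives [2, 1, 1].
The number of blocks of size exactly k is (#blocks of size ≥ k) − (#blocks of size ≥ k + 1), so the partition is: 1 block(s) of size 1, 1 block(s) of size 3.
In nonincreasing order the block sizes are [3, 1].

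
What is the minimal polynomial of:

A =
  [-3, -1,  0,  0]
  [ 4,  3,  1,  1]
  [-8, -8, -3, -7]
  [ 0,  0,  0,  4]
x^4 - x^3 - 9*x^2 - 11*x - 4

The characteristic polynomial is χ_A(x) = (x - 4)*(x + 1)^3, so the eigenvalues are known. The minimal polynomial is
  m_A(x) = Π_λ (x − λ)^{k_λ}
where k_λ is the size of the *largest* Jordan block for λ (equivalently, the smallest k with (A − λI)^k v = 0 for every generalised eigenvector v of λ).

  λ = -1: largest Jordan block has size 3, contributing (x + 1)^3
  λ = 4: largest Jordan block has size 1, contributing (x − 4)

So m_A(x) = (x - 4)*(x + 1)^3 = x^4 - x^3 - 9*x^2 - 11*x - 4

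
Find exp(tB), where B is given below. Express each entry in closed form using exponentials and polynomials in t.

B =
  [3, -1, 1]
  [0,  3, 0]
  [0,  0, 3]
e^{tB} =
  [exp(3*t), -t*exp(3*t), t*exp(3*t)]
  [0, exp(3*t), 0]
  [0, 0, exp(3*t)]

Strategy: write B = P · J · P⁻¹ where J is a Jordan canonical form, so e^{tB} = P · e^{tJ} · P⁻¹, and e^{tJ} can be computed block-by-block.

B has Jordan form
J =
  [3, 1, 0]
  [0, 3, 0]
  [0, 0, 3]
(up to reordering of blocks).

Per-block formulas:
  For a 1×1 block at λ = 3: exp(t · [3]) = [e^(3t)].
  For a 2×2 Jordan block J_2(3): exp(t · J_2(3)) = e^(3t)·(I + t·N), where N is the 2×2 nilpotent shift.

After assembling e^{tJ} and conjugating by P, we get:

e^{tB} =
  [exp(3*t), -t*exp(3*t), t*exp(3*t)]
  [0, exp(3*t), 0]
  [0, 0, exp(3*t)]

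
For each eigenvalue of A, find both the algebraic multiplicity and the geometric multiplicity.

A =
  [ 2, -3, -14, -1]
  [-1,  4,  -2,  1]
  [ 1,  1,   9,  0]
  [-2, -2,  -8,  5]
λ = 5: alg = 4, geom = 2

Step 1 — factor the characteristic polynomial to read off the algebraic multiplicities:
  χ_A(x) = (x - 5)^4

Step 2 — compute geometric multiplicities via the rank-nullity identity g(λ) = n − rank(A − λI):
  rank(A − (5)·I) = 2, so dim ker(A − (5)·I) = n − 2 = 2

Summary:
  λ = 5: algebraic multiplicity = 4, geometric multiplicity = 2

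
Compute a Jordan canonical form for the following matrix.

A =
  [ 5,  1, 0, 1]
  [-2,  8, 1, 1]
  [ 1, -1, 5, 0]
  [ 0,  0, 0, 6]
J_3(6) ⊕ J_1(6)

The characteristic polynomial is
  det(x·I − A) = x^4 - 24*x^3 + 216*x^2 - 864*x + 1296 = (x - 6)^4

Eigenvalues and multiplicities (the geometric multiplicity of λ is n − rank(A − λI), which equals the number of Jordan blocks for λ):
  λ = 6: algebraic multiplicity = 4, geometric multiplicity = 2

Determining the block sizes for each eigenvalue:
  λ = 6: with am = 4 and gm = 2, the partition is not yet determined (e.g. several partitions of 4 into 2 parts exist). Let N = A − (6)·I. Computing rank(N^1) = 2, rank(N^2) = 1, rank(N^3) = 0; the number of blocks of size ≥ j is rank(N^{j−1}) − rank(N^j), giving [2, 1, 1]. So we have 1 block(s) of size 3, 1 block(s) of size 1 → block sizes [3, 1]

Assembling the blocks gives a Jordan form
J =
  [6, 1, 0, 0]
  [0, 6, 1, 0]
  [0, 0, 6, 0]
  [0, 0, 0, 6]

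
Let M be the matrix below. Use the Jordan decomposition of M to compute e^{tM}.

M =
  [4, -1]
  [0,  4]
e^{tM} =
  [exp(4*t), -t*exp(4*t)]
  [0, exp(4*t)]

Strategy: write M = P · J · P⁻¹ where J is a Jordan canonical form, so e^{tM} = P · e^{tJ} · P⁻¹, and e^{tJ} can be computed block-by-block.

M has Jordan form
J =
  [4, 1]
  [0, 4]
(up to reordering of blocks).

Per-block formulas:
  For a 2×2 Jordan block J_2(4): exp(t · J_2(4)) = e^(4t)·(I + t·N), where N is the 2×2 nilpotent shift.

After assembling e^{tJ} and conjugating by P, we get:

e^{tM} =
  [exp(4*t), -t*exp(4*t)]
  [0, exp(4*t)]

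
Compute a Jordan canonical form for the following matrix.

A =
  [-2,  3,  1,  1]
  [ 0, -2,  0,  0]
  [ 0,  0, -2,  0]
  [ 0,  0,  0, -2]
J_2(-2) ⊕ J_1(-2) ⊕ J_1(-2)

The characteristic polynomial is
  det(x·I − A) = x^4 + 8*x^3 + 24*x^2 + 32*x + 16 = (x + 2)^4

Eigenvalues and multiplicities (the geometric multiplicity of λ is n − rank(A − λI), which equals the number of Jordan blocks for λ):
  λ = -2: algebraic multiplicity = 4, geometric multiplicity = 3

Determining the block sizes for each eigenvalue:
  λ = -2: 3 blocks summing to 4 forces exactly one block of size 2 and the rest size 1 → block sizes [2, 1, 1]

Assembling the blocks gives a Jordan form
J =
  [-2,  1,  0,  0]
  [ 0, -2,  0,  0]
  [ 0,  0, -2,  0]
  [ 0,  0,  0, -2]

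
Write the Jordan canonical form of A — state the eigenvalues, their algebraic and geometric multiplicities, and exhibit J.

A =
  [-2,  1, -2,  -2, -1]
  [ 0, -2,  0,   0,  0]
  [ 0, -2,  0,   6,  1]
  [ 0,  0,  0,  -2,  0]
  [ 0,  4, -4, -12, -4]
J_2(-2) ⊕ J_2(-2) ⊕ J_1(-2)

The characteristic polynomial is
  det(x·I − A) = x^5 + 10*x^4 + 40*x^3 + 80*x^2 + 80*x + 32 = (x + 2)^5

Eigenvalues and multiplicities (the geometric multiplicity of λ is n − rank(A − λI), which equals the number of Jordan blocks for λ):
  λ = -2: algebraic multiplicity = 5, geometric multiplicity = 3

Determining the block sizes for each eigenvalue:
  λ = -2: with am = 5 and gm = 3, the partition is not yet determined (e.g. several partitions of 5 into 3 parts exist). Let N = A − (-2)·I. Computing rank(N^1) = 2, rank(N^2) = 0; the number of blocks of size ≥ j is rank(N^{j−1}) − rank(N^j), giving [3, 2]. So we have 2 block(s) of size 2, 1 block(s) of size 1 → block sizes [2, 2, 1]

Assembling the blocks gives a Jordan form
J =
  [-2,  1,  0,  0,  0]
  [ 0, -2,  0,  0,  0]
  [ 0,  0, -2,  1,  0]
  [ 0,  0,  0, -2,  0]
  [ 0,  0,  0,  0, -2]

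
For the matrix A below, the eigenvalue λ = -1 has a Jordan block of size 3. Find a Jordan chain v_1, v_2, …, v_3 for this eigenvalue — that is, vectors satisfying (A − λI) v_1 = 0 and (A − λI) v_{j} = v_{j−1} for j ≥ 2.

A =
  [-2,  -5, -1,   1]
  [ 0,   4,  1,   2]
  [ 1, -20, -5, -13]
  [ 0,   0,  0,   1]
A Jordan chain for λ = -1 of length 3:
v_1 = (0, 1, -5, 0)ᵀ
v_2 = (-1, 0, 1, 0)ᵀ
v_3 = (1, 0, 0, 0)ᵀ

Let N = A − (-1)·I. We want v_3 with N^3 v_3 = 0 but N^2 v_3 ≠ 0; then v_{j-1} := N · v_j for j = 3, …, 2.

Pick v_3 = (1, 0, 0, 0)ᵀ.
Then v_2 = N · v_3 = (-1, 0, 1, 0)ᵀ.
Then v_1 = N · v_2 = (0, 1, -5, 0)ᵀ.

Sanity check: (A − (-1)·I) v_1 = (0, 0, 0, 0)ᵀ = 0. ✓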